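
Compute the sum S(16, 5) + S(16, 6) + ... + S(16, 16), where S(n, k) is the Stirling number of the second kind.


By definition, S(n, k) counts partitions of an n-set into exactly k nonempty blocks.
Computing row n = 16 for k = 5..16:
S(16, k): 1096190550, 2734926558, 3281882604, 2141764053, 820784250, 193754990, 28936908, 2757118, 165620, 6020, 120, 1
Sum = 10301168792.

10301168792


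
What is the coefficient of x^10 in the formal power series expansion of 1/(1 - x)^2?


The negative binomial / multiset identity is
1/(1 - x)^r = sum_{k>=0} C(k + r - 1, r - 1) x^k.
Here r = 2 and k = 10, so the coefficient is
C(10 + 1, 1) = C(11, 1)
= 11

11


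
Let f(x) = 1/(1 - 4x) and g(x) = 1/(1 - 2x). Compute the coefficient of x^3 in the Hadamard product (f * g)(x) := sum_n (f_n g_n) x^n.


f has coefficients f_k = 4^k and g has coefficients g_k = 2^k, so the Hadamard product has coefficient (f*g)_k = 4^k * 2^k = 8^k.
For k = 3: 8^3 = 512.

512


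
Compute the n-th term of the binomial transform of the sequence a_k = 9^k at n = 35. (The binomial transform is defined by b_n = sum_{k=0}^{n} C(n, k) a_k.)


With a_k = 9^k, b_n = sum_{k=0}^{n} C(n, k) 9^k = (1 + 9)^n by the binomial theorem.
For n = 35: (1 + 9)^35 = 10^35 = 100000000000000000000000000000000000.

100000000000000000000000000000000000


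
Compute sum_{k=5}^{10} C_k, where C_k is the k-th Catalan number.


C_5 through C_10: 42, 132, 429, 1430, 4862, 16796
Sum = 42 + 132 + 429 + 1430 + 4862 + 16796
= 23691

23691


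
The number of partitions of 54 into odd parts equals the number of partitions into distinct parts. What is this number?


Computing partitions of 54 into odd parts (1, 3, 5, ...):
Using the generating function prod_{k>=0} 1/(1-x^(2k+1)),
the count is 5718

5718


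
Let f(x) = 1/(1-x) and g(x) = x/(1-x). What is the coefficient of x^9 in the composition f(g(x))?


First simplify the composition: f(g(x)) = 1/(1 - x/(1-x)) = (1-x)/((1-x) - x) = (1-x)/(1-2x).
Now extract the coefficient. Write (1-x)/(1-2x) = 1/(1-2x) - x/(1-2x).
The coefficient of x^n in 1/(1-2x) is 2^n, and in x/(1-2x) is 2^(n-1) (for n >= 1).
So the coefficient of x^9 is 2^9 - 2^8 = 512 - 256 = 256.

256


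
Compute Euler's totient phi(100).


phi(n) counts integers in [1, n] coprime to n. Using the multiplicative formula phi(n) = n * prod_{p | n} (1 - 1/p):
100 = 2^2 * 5^2, so
phi(100) = 100 * (1 - 1/2) * (1 - 1/5) = 40.

40


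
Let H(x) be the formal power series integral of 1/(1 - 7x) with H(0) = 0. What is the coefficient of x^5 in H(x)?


1/(1 - 7x) = sum_{k>=0} 7^k x^k. Integrating termwise with H(0) = 0:
H(x) = sum_{k>=0} 7^k x^(k+1) / (k+1) = sum_{m>=1} 7^(m-1) x^m / m.
For m = 5: 7^4/5 = 2401/5 = 2401/5.

2401/5


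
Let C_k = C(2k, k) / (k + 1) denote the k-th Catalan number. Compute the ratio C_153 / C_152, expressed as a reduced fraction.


Using C_k = (2k)! / (k! (k+1)!), the ratio C_{k+1}/C_k simplifies to
C_{k+1}/C_k = [(2k+2)! / ((k+1)! (k+2)!)] * [k! (k+1)! / (2k)!]
 = (2k+2)(2k+1) / ((k+1)(k+2)) = 2(2k+1) / (k+2).
For k = 152: 2(2*152 + 1) / (152 + 2) = 610/154 = 305/77.

305/77


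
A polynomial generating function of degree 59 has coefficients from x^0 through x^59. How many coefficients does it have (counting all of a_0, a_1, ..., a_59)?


A polynomial of degree 59 takes the form a_0 + a_1 x + ... + a_59 x^59.
The number of coefficients is 59 + 1 = 60.

60


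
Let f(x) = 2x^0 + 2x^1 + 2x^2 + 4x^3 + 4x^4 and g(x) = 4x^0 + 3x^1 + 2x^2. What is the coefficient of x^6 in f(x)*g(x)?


Cauchy product at x^6:
4*2
= 8

8


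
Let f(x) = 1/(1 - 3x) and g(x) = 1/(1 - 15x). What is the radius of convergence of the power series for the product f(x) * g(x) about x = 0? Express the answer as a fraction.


The radius of 1/(1 - 3x) is 1/3 (nearest singularity at x = 1/3), and the radius of 1/(1 - 15x) is 1/15.
The product f(x)*g(x) = 1/((1 - 3x)(1 - 15x)) has singularities at both 1/3 and 1/15, so its radius of convergence is the distance to the nearest one:
min(1/3, 1/15) = 1/15.

1/15


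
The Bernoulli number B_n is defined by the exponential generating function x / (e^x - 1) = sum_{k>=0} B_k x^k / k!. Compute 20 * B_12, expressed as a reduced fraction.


Bernoulli numbers can also be computed recursively via B_0 = 1 and sum_{j=0}^{m} C(m+1, j) B_j = 0 for m >= 1. Odd-index Bernoulli numbers vanish for k >= 3.
Computing B_12 = -691/2730, so 20 * B_12 = 20 * -691/2730 = -1382/273.

-1382/273


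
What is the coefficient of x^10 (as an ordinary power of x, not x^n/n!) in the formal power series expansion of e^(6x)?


The exponential series is e^y = sum_{k>=0} y^k / k!. Substituting y = 6x gives
e^(6x) = sum_{k>=0} 6^k x^k / k!.
So the coefficient of x^n is a^n/n! with a = 6, n = 10:
6^10 / 10! = 60466176/3628800 = 2916/175

2916/175


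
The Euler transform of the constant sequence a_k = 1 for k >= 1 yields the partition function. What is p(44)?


The Euler transform converts the sequence a_k = 1 into the number of integer partitions.
Using the recurrence or dynamic programming:
p(44) = 75175

75175


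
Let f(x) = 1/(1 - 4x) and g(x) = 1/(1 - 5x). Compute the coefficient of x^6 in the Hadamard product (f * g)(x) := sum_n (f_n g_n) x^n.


f has coefficients f_k = 4^k and g has coefficients g_k = 5^k, so the Hadamard product has coefficient (f*g)_k = 4^k * 5^k = 20^k.
For k = 6: 20^6 = 64000000.

64000000


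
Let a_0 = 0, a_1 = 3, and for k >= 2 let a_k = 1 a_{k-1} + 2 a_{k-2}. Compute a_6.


Iterating the recurrence forward:
a_0 = 0
a_1 = 3
a_2 = 1*3 + 2*0 = 3
a_3 = 1*3 + 2*3 = 9
a_4 = 1*9 + 2*3 = 15
a_5 = 1*15 + 2*9 = 33
a_6 = 1*33 + 2*15 = 63
So a_6 = 63.

63


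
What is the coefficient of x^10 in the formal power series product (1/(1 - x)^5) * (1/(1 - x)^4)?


Combine the factors: (1/(1 - x)^5) * (1/(1 - x)^4) = 1/(1 - x)^9.
Then use 1/(1 - x)^r = sum_{k>=0} C(k + r - 1, r - 1) x^k with r = 9 and k = 10:
C(18, 8) = 43758.

43758


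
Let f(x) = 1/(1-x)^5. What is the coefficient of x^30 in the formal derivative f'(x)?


Differentiate: d/dx [ 1/(1-x)^r ] = r / (1-x)^(r+1).
Here r = 5, so f'(x) = 5 / (1-x)^6.
The expansion of 1/(1-x)^(r+1) has coefficient of x^n equal to C(n+r, r).
So the coefficient of x^30 in f'(x) is
5 * C(35, 5) = 5 * 324632 = 1623160

1623160


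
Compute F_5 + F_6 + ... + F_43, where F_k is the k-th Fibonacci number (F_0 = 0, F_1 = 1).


Use the identity sum_{k=0}^{N} F_k = F_{N+2} - 1 (which follows from F_{k+2} - F_{k+1} = F_k). Then
sum_{k=5}^{43} F_k = (F_{45} - 1) - (F_{6} - 1) = F_{45} - F_{6}.
Computing: F_{45} = 1134903170, F_{6} = 8, so
Sum = 1134903170 - 8 = 1134903162.

1134903162


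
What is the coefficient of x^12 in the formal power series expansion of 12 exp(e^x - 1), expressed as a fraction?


exp(e^x - 1) is the exponential generating function for the Bell numbers Bell_k: exp(e^x - 1) = sum_{k>=0} Bell_k x^k / k!.
So the coefficient of x^12 in 12 exp(e^x - 1) is 12 Bell_12 / 12!.
Computing: Bell_12 = 4213597 and 12! = 479001600, giving
12 * 4213597/479001600 = 4213597/39916800.

4213597/39916800


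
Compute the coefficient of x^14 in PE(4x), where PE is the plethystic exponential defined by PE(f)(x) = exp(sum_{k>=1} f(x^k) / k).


With f(x) = 4x, the exponent is sum_{k>=1} 4 x^k / k = 4 * (-ln(1 - x)). Exponentiating:
PE(4x) = exp(-4 ln(1 - x)) = 1/(1 - x)^4.
By the negative binomial expansion, [x^n] 1/(1 - x)^4 = C(n + 3, 3).
For n = 14: C(17, 3) = 680.

680


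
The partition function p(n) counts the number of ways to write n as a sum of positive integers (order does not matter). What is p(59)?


Using the generating function prod_{k>=1} 1/(1-x^k), we compute p(59).
By dynamic programming over parts 1 through 59:
p(59) = 831820

831820


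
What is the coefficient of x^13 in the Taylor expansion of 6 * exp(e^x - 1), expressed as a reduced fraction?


exp(e^x - 1) = sum_{k>=0} Bell_k x^k / k!, where Bell_k is the k-th Bell number.
So the coefficient of x^13 is 6 * Bell_13 / 13!.
Computing: Bell_13 = 27644437 and 13! = 6227020800, giving
6 * 27644437/6227020800 = 27644437/1037836800.

27644437/1037836800


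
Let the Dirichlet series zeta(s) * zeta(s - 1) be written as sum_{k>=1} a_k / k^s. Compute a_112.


Convolution gives a_k = sum_{d | k} d * 1 = sum_{d | k} d = sigma(k), the sum of positive divisors of k.
For k = 112, the divisors are 1, 2, 4, 7, 8, 14, 16, 28, 56, 112, so
sigma(112) = 1 + 2 + 4 + 7 + 8 + 14 + 16 + 28 + 56 + 112 = 248.

248


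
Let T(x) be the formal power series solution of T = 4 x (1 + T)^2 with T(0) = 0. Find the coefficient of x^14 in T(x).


Apply the Lagrange inversion formula: if T = 4 x * phi(T) with phi(t) = (1 + t)^2, then [x^n] T = 4^n * (1/n) [t^(n-1)] phi(t)^n = 4^n * (1/n) [t^(n-1)] (1 + t)^(2n) = 4^n * (1/n) C(2n, n-1).
Using the identity C(2n, n-1) = C(2n, n) * n / (n+1), the unscaled factor equals C(2n, n) / (n+1) = C_n, the n-th Catalan number.
For n = 14: C_14 = C(28, 14) / 15 = 40116600/15 = 2674440.
With the 4^14 = 268435456 factor, the coefficient is 268435456 * 2674440 = 717914520944640.

717914520944640


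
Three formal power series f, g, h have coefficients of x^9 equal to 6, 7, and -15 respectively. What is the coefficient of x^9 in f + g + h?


Series addition is componentwise:
6 + 7 + -15
= -2

-2


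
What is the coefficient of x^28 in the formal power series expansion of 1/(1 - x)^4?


The negative binomial / multiset identity is
1/(1 - x)^r = sum_{k>=0} C(k + r - 1, r - 1) x^k.
Here r = 4 and k = 28, so the coefficient is
C(28 + 3, 3) = C(31, 3)
= 4495

4495


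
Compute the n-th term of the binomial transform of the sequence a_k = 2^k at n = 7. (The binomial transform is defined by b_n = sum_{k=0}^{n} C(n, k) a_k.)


With a_k = 2^k, b_n = sum_{k=0}^{n} C(n, k) 2^k = (1 + 2)^n by the binomial theorem.
For n = 7: (1 + 2)^7 = 3^7 = 2187.

2187


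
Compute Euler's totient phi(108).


phi(n) counts integers in [1, n] coprime to n. Using the multiplicative formula phi(n) = n * prod_{p | n} (1 - 1/p):
108 = 2^2 * 3^3, so
phi(108) = 108 * (1 - 1/2) * (1 - 1/3) = 36.

36


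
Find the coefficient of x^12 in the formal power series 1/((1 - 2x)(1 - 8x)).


By partial fractions or Cauchy convolution:
The coefficient equals sum_{k=0}^{12} 2^k * 8^(12-k).
= 91625967616

91625967616


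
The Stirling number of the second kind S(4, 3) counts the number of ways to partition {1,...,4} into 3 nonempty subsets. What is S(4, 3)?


Using the explicit formula S(n,k) = (1/k!) sum_{j=0}^{k} (-1)^(k-j) C(k,j) j^n:
S(4, 3) = 6
Equivalently, S(n,k) is n! times the coefficient of x^n in the EGF (e^x - 1)^k / k!.

6


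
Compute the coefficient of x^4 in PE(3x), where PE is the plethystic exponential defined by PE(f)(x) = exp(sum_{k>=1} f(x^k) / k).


With f(x) = 3x, the exponent is sum_{k>=1} 3 x^k / k = 3 * (-ln(1 - x)). Exponentiating:
PE(3x) = exp(-3 ln(1 - x)) = 1/(1 - x)^3.
By the negative binomial expansion, [x^n] 1/(1 - x)^3 = C(n + 2, 2).
For n = 4: C(6, 2) = 15.

15


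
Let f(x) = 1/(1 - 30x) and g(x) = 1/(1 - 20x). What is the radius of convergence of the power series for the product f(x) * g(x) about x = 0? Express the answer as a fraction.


The radius of 1/(1 - 30x) is 1/30 (nearest singularity at x = 1/30), and the radius of 1/(1 - 20x) is 1/20.
The product f(x)*g(x) = 1/((1 - 30x)(1 - 20x)) has singularities at both 1/30 and 1/20, so its radius of convergence is the distance to the nearest one:
min(1/30, 1/20) = 1/30.

1/30


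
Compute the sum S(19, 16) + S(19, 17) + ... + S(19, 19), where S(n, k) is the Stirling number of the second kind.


By definition, S(n, k) counts partitions of an n-set into exactly k nonempty blocks.
Computing row n = 19 for k = 16..19:
S(19, k): 527136, 12597, 171, 1
Sum = 539905.

539905


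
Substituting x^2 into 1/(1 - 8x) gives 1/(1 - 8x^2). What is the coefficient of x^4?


The coefficient of x^(2m) in 1/(1 - 8x^2) is 8^m.
With n = 4 = 2*2, the coefficient is 8^2 = 64.

64


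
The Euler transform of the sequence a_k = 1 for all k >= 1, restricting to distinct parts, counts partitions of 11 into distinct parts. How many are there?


Partitions of 11 into distinct parts can be computed via generating function.
Product (1+x)(1+x^2)(1+x^3)...
The coefficient of x^11 = 12

12


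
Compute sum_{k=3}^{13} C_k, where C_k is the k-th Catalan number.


C_3 through C_13: 5, 14, 42, 132, 429, 1430, 4862, 16796, 58786, 208012, 742900
Sum = 5 + 14 + 42 + 132 + 429 + 1430 + 4862 + 16796 + 58786 + 208012 + 742900
= 1033408

1033408


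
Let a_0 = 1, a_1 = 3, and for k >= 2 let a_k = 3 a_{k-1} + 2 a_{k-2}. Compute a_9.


Iterating the recurrence forward:
a_0 = 1
a_1 = 3
a_2 = 3*3 + 2*1 = 11
a_3 = 3*11 + 2*3 = 39
a_4 = 3*39 + 2*11 = 139
a_5 = 3*139 + 2*39 = 495
a_6 = 3*495 + 2*139 = 1763
a_7 = 3*1763 + 2*495 = 6279
a_8 = 3*6279 + 2*1763 = 22363
a_9 = 3*22363 + 2*6279 = 79647
So a_9 = 79647.

79647


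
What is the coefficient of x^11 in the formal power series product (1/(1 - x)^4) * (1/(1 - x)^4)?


Combine the factors: (1/(1 - x)^4) * (1/(1 - x)^4) = 1/(1 - x)^8.
Then use 1/(1 - x)^r = sum_{k>=0} C(k + r - 1, r - 1) x^k with r = 8 and k = 11:
C(18, 7) = 31824.

31824


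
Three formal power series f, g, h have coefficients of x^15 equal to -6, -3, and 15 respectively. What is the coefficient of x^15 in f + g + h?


Series addition is componentwise:
-6 + -3 + 15
= 6

6


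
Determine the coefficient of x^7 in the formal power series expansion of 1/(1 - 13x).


The geometric series identity gives 1/(1 - c x) = sum_{k>=0} c^k x^k, so the coefficient of x^k is c^k.
Here c = 13 and k = 7.
Computing: 13^7 = 62748517

62748517


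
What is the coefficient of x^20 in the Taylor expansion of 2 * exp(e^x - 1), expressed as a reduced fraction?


exp(e^x - 1) = sum_{k>=0} Bell_k x^k / k!, where Bell_k is the k-th Bell number.
So the coefficient of x^20 is 2 * Bell_20 / 20!.
Computing: Bell_20 = 51724158235372 and 20! = 2432902008176640000, giving
2 * 51724158235372/2432902008176640000 = 263898766507/6206382673920000.

263898766507/6206382673920000


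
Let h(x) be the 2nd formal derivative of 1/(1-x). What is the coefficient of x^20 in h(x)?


Differentiating 2 times: d^2/dx^2 [1/(1-x)] = 2!/(1-x)^3.
The expansion 1/(1-x)^3 = sum_{k>=0} C(k+2, 2) x^k, so the coefficient of x^n in 2!/(1-x)^3 is 2! * C(n+2, 2).
For n = 20: 2 * C(22, 2) = 2 * 231 = 462

462


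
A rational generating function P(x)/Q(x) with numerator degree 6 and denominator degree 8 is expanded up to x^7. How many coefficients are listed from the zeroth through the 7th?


Expanding up to x^7 gives the coefficients for x^0, x^1, ..., x^7.
That is 7 + 1 = 8 coefficients in total.

8


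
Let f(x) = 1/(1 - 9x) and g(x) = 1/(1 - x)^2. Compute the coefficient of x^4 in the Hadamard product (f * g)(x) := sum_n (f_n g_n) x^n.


f has coefficients f_k = 9^k. For g = 1/(1 - x)^2 the coefficient is g_k = C(k + 1, 1) = k + 1. The Hadamard coefficient is (f * g)_k = 9^k * (k + 1).
For k = 4: 9^4 * 5 = 6561 * 5 = 32805.

32805


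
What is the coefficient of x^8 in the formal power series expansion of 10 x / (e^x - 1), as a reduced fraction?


The exponential generating function for Bernoulli numbers is
x / (e^x - 1) = sum_{k>=0} B_k x^k / k!.
So the coefficient of x^8 in 10 x / (e^x - 1) is 10 B_8 / 8!.
Computing: B_8 = -1/30, 8! = 40320, giving
10 * -1/30 / 40320 = -1/120960.

-1/120960


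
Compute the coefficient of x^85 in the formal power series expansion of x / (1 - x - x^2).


Let f(x) = sum_{k>=0} a_k x^k. Multiplying f(x) * (1 - x - x^2) = x and matching coefficients gives a_0 = 0, a_1 = 1, and a_k = a_{k-1} + a_{k-2} for k >= 2. These are the Fibonacci numbers F_k.
Iterating from F_0 = 0, F_1 = 1:
F_0=0, F_1=1, F_2=1, F_3=2, F_4=3, F_5=5, F_6=8, F_7=13, F_8=21, F_9=34, ...
F_85 = 259695496911122585.

259695496911122585


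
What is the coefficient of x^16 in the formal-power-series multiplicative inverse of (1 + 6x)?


The inverse is 1/(1 + 6x). Apply the geometric identity 1/(1 - y) = sum_{k>=0} y^k with y = -6x:
1/(1 + 6x) = sum_{k>=0} (-6)^k x^k.
So the coefficient of x^16 is (-6)^16 = 2821109907456.

2821109907456


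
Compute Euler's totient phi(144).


phi(n) counts integers in [1, n] coprime to n. Using the multiplicative formula phi(n) = n * prod_{p | n} (1 - 1/p):
144 = 2^4 * 3^2, so
phi(144) = 144 * (1 - 1/2) * (1 - 1/3) = 48.

48


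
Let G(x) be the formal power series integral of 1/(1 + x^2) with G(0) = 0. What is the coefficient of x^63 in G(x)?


1/(1 + x^2) = sum_{j>=0} (-1)^j x^(2j). Integrating termwise with G(0) = 0:
G(x) = sum_{j>=0} (-1)^j x^(2j+1) / (2j+1) = arctan(x).
Only odd powers are nonzero. For x^63 write 63 = 2*31 + 1, giving
(-1)^31 / 63 = -1/63 = -1/63.

-1/63


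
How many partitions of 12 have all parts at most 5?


Using the generating function (1-x)^(-1)(1-x^2)^(-1)...(1-x^5)^(-1),
the coefficient of x^12 counts these restricted partitions.
Result = 47

47


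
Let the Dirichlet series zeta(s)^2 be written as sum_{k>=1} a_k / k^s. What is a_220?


The Dirichlet convolution of the constant function 1 with itself gives (1 * 1)(k) = sum_{d | k} 1 = d(k), the number of positive divisors of k.
Since zeta(s) = sum_{k>=1} 1/k^s, we have zeta(s)^2 = sum_{k>=1} d(k)/k^s, so a_k = d(k).
For k = 220: the divisors are 1, 2, 4, 5, 10, 11, 20, 22, 44, 55, 110, 220.
Count = 12.

12


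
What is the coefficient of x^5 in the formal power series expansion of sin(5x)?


The Maclaurin series is sin(t) = sum_{k>=0} (-1)^k t^(2k+1) / (2k+1)!, so substituting t = 5x, only odd powers of x are nonzero, with coefficient of x^(2k+1) equal to (-1)^k 5^(2k+1) / (2k+1)!.
Write 5 = 2*2 + 1, giving the coefficient (-1)^2 * 5^5 / 5! = 3125/120 = 625/24.

625/24


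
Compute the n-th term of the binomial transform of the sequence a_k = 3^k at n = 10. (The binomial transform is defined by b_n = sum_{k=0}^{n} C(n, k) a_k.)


With a_k = 3^k, b_n = sum_{k=0}^{n} C(n, k) 3^k = (1 + 3)^n by the binomial theorem.
For n = 10: (1 + 3)^10 = 4^10 = 1048576.

1048576


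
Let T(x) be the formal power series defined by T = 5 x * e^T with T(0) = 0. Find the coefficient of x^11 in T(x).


Apply the Lagrange inversion formula: if T = 5 x * phi(T) with phi(t) = e^t, then
[x^n] T = 5^n * (1/n) [t^(n-1)] phi(t)^n = 5^n * (1/n) [t^(n-1)] e^(n t) = 5^n * (1/n) * n^(n-1) / (n-1)! = 5^n * n^(n-1) / n!.
When c = 1 this is the Cayley count of rooted labeled trees on n vertices, divided by n!.
For n = 11: 5^11 * 11^10 / 11! = 48828125 * 25937424601/39916800 = 4605366583984375/145152.

4605366583984375/145152


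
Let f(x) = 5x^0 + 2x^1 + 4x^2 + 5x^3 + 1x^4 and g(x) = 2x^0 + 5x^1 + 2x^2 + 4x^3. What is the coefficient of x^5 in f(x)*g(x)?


Cauchy product at x^5:
4*4 + 5*2 + 1*5
= 31

31


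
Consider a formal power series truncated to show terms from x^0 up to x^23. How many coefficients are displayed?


From x^0 to x^23 inclusive, the count is 23 - 0 + 1 = 24.

24


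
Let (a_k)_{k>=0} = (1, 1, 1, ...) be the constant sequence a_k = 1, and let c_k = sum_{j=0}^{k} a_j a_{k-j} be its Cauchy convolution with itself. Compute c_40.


Since a_j = 1 for all j >= 0, the convolution sum becomes
c_k = sum_{j=0}^{k} 1 * 1 = 1 * (k + 1).
Equivalently, the generating function of (a_k) is 1/(1 - x) and its square is 1/(1 - x)^2 = sum_{k>=0} 1(k + 1) x^k.
For k = 40: 1 * 41 = 41.

41


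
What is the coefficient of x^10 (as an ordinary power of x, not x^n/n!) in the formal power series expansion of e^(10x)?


The exponential series is e^y = sum_{k>=0} y^k / k!. Substituting y = 10x gives
e^(10x) = sum_{k>=0} 10^k x^k / k!.
So the coefficient of x^n is a^n/n! with a = 10, n = 10:
10^10 / 10! = 10000000000/3628800 = 1562500/567

1562500/567


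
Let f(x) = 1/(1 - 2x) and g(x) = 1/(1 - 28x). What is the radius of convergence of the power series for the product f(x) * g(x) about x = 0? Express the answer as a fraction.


The radius of 1/(1 - 2x) is 1/2 (nearest singularity at x = 1/2), and the radius of 1/(1 - 28x) is 1/28.
The product f(x)*g(x) = 1/((1 - 2x)(1 - 28x)) has singularities at both 1/2 and 1/28, so its radius of convergence is the distance to the nearest one:
min(1/2, 1/28) = 1/28.

1/28


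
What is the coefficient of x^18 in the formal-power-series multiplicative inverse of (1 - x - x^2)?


Let the inverse be f(x) = sum_{k>=0} a_k x^k. From f(x) * (1 - x - x^2) = 1 and matching coefficients:
 x^0: a_0 = 1.
 x^1: a_1 - a_0 = 0, so a_1 = 1.
 x^k (k >= 2): a_k - a_{k-1} - a_{k-2} = 0, i.e. a_k = a_{k-1} + a_{k-2}.
This is the Fibonacci-type recurrence shifted so that a_0 = a_1 = 1.
Iterating: a_0=1, a_1=1, a_2=2, a_3=3, a_4=5, a_5=8, a_6=13, a_7=21, a_8=34, a_9=55, ...
a_18 = 4181.

4181


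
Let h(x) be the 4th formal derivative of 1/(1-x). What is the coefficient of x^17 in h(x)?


Differentiating 4 times: d^4/dx^4 [1/(1-x)] = 4!/(1-x)^5.
The expansion 1/(1-x)^5 = sum_{k>=0} C(k+4, 4) x^k, so the coefficient of x^n in 4!/(1-x)^5 is 4! * C(n+4, 4).
For n = 17: 24 * C(21, 4) = 24 * 5985 = 143640

143640


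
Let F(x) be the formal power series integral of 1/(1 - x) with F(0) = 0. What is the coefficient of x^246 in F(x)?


1/(1 - x) = sum_{k>=0} x^k. Integrating termwise and using F(0) = 0 gives
F(x) = sum_{k>=0} x^(k+1) / (k+1) = sum_{m>=1} x^m / m = -ln(1 - x).
So the coefficient of x^246 is 1/246 = 1/246.

1/246


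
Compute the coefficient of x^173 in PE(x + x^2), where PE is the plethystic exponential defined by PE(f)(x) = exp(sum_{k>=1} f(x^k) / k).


With f(x) = x + x^2, the exponent is sum_{k>=1} (x^k + x^(2k)) / k = -ln(1 - x) - ln(1 - x^2). Exponentiating:
PE(x + x^2) = 1 / ((1 - x)(1 - x^2)).
This is the generating function for partitions of n into parts of size 1 or 2. The number of 2's can be any j in 0..86, and the rest are 1's, so
[x^173] = floor(173/2) + 1 = 87.

87


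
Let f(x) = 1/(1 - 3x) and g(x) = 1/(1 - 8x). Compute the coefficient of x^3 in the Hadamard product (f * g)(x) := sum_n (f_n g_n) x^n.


f has coefficients f_k = 3^k and g has coefficients g_k = 8^k, so the Hadamard product has coefficient (f*g)_k = 3^k * 8^k = 24^k.
For k = 3: 24^3 = 13824.

13824


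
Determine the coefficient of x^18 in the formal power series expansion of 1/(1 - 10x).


The geometric series identity gives 1/(1 - c x) = sum_{k>=0} c^k x^k, so the coefficient of x^k is c^k.
Here c = 10 and k = 18.
Computing: 10^18 = 1000000000000000000

1000000000000000000


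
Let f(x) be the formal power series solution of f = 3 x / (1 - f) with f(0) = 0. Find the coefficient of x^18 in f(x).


Apply Lagrange inversion: f = 3 x * phi(f) with phi(t) = 1/(1 - t), so
[x^n] f = 3^n * (1/n) [t^(n-1)] phi(t)^n = 3^n * (1/n) [t^(n-1)] (1 - t)^(-n) = 3^n * (1/n) C(2n - 2, n - 1) = 3^n * C_{n-1}.
For n = 18: C_17 = C(34, 17) / 18 = 2333606220/18 = 129644790.
With the 3^18 = 387420489 factor, the coefficient is 387420489 * 129644790 = 50227047938102310.

50227047938102310


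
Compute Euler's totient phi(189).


phi(n) counts integers in [1, n] coprime to n. Using the multiplicative formula phi(n) = n * prod_{p | n} (1 - 1/p):
189 = 3^3 * 7, so
phi(189) = 189 * (1 - 1/3) * (1 - 1/7) = 108.

108


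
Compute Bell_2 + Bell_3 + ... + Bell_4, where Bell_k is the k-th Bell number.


Recall Bell_k counts set partitions of a k-set (with Bell_0 = 1 by convention).
Bell_2 through Bell_4: 2, 5, 15
Sum = 2 + 5 + 15 = 22.

22


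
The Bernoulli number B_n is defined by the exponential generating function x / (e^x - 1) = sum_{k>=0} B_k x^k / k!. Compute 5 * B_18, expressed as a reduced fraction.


Bernoulli numbers can also be computed recursively via B_0 = 1 and sum_{j=0}^{m} C(m+1, j) B_j = 0 for m >= 1. Odd-index Bernoulli numbers vanish for k >= 3.
Computing B_18 = 43867/798, so 5 * B_18 = 5 * 43867/798 = 219335/798.

219335/798


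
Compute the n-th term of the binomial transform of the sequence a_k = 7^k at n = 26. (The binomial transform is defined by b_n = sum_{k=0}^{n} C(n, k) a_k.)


With a_k = 7^k, b_n = sum_{k=0}^{n} C(n, k) 7^k = (1 + 7)^n by the binomial theorem.
For n = 26: (1 + 7)^26 = 8^26 = 302231454903657293676544.

302231454903657293676544


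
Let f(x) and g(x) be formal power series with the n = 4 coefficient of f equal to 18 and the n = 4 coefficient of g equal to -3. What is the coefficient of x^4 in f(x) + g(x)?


Addition of formal power series is termwise.
The coefficient of x^4 in f + g = 18 + -3
= 15

15


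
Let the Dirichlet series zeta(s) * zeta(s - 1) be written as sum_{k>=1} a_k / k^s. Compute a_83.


Convolution gives a_k = sum_{d | k} d * 1 = sum_{d | k} d = sigma(k), the sum of positive divisors of k.
For k = 83, the divisors are 1, 83, so
sigma(83) = 1 + 83 = 84.

84


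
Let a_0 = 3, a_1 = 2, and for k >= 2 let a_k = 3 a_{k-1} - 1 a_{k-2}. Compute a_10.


Iterating the recurrence forward:
a_0 = 3
a_1 = 2
a_2 = 3*2 - 1*3 = 3
a_3 = 3*3 - 1*2 = 7
a_4 = 3*7 - 1*3 = 18
a_5 = 3*18 - 1*7 = 47
a_6 = 3*47 - 1*18 = 123
a_7 = 3*123 - 1*47 = 322
a_8 = 3*322 - 1*123 = 843
a_9 = 3*843 - 1*322 = 2207
a_10 = 3*2207 - 1*843 = 5778
So a_10 = 5778.

5778


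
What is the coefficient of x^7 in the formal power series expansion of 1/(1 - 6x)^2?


The general identity 1/(1 - c x)^r = sum_{k>=0} c^k C(k + r - 1, r - 1) x^k follows by substituting y = c x into 1/(1 - y)^r = sum_{k>=0} C(k + r - 1, r - 1) y^k.
For c = 6, r = 2, k = 7:
6^7 * C(8, 1) = 279936 * 8 = 2239488.

2239488


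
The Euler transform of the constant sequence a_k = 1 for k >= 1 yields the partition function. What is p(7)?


The Euler transform converts the sequence a_k = 1 into the number of integer partitions.
Using the recurrence or dynamic programming:
p(7) = 15

15


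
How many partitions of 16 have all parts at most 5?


Using the generating function (1-x)^(-1)(1-x^2)^(-1)...(1-x^5)^(-1),
the coefficient of x^16 counts these restricted partitions.
Result = 101

101


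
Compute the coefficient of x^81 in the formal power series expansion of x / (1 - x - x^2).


Let f(x) = sum_{k>=0} a_k x^k. Multiplying f(x) * (1 - x - x^2) = x and matching coefficients gives a_0 = 0, a_1 = 1, and a_k = a_{k-1} + a_{k-2} for k >= 2. These are the Fibonacci numbers F_k.
Iterating from F_0 = 0, F_1 = 1:
F_0=0, F_1=1, F_2=1, F_3=2, F_4=3, F_5=5, F_6=8, F_7=13, F_8=21, F_9=34, ...
F_81 = 37889062373143906.

37889062373143906


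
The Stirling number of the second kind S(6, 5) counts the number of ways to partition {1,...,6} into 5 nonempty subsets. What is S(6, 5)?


Using the explicit formula S(n,k) = (1/k!) sum_{j=0}^{k} (-1)^(k-j) C(k,j) j^n:
S(6, 5) = 15
Equivalently, S(n,k) is n! times the coefficient of x^n in the EGF (e^x - 1)^k / k!.

15


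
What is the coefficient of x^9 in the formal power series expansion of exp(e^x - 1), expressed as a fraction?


exp(e^x - 1) is the exponential generating function for the Bell numbers Bell_k: exp(e^x - 1) = sum_{k>=0} Bell_k x^k / k!.
So the coefficient of x^9 in exp(e^x - 1) is Bell_9 / 9!.
Computing: Bell_9 = 21147 and 9! = 362880, giving
21147/362880 = 1007/17280.

1007/17280


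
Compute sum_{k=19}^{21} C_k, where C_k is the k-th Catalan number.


C_19 through C_21: 1767263190, 6564120420, 24466267020
Sum = 1767263190 + 6564120420 + 24466267020
= 32797650630

32797650630


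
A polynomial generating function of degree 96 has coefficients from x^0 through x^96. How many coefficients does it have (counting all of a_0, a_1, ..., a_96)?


A polynomial of degree 96 takes the form a_0 + a_1 x + ... + a_96 x^96.
The number of coefficients is 96 + 1 = 97.

97


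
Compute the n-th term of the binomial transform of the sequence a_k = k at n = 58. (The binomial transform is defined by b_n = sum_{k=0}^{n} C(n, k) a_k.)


With a_k = k, b_n = sum_{k=0}^{n} C(n, k) k. Using k * C(n, k) = n * C(n-1, k-1) gives b_n = n * sum_{k>=1} C(n-1, k-1) = n * 2^(n-1).
For n = 58: 58 * 2^57 = 58 * 144115188075855872 = 8358680908399640576.

8358680908399640576


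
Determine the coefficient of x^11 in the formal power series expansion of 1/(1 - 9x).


The geometric series identity gives 1/(1 - c x) = sum_{k>=0} c^k x^k, so the coefficient of x^k is c^k.
Here c = 9 and k = 11.
Computing: 9^11 = 31381059609

31381059609


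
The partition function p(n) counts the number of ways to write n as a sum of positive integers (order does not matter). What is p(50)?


Using the generating function prod_{k>=1} 1/(1-x^k), we compute p(50).
By dynamic programming over parts 1 through 50:
p(50) = 204226

204226


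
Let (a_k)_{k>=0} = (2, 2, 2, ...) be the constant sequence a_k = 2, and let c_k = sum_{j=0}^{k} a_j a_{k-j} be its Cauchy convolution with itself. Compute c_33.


Since a_j = 2 for all j >= 0, the convolution sum becomes
c_k = sum_{j=0}^{k} 2 * 2 = 4 * (k + 1).
Equivalently, the generating function of (a_k) is 2/(1 - x) and its square is 4/(1 - x)^2 = sum_{k>=0} 4(k + 1) x^k.
For k = 33: 4 * 34 = 136.

136


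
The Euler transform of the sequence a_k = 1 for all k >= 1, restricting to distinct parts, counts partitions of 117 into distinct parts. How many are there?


Partitions of 117 into distinct parts can be computed via generating function.
Product (1+x)(1+x^2)(1+x^3)...
The coefficient of x^117 = 1741521

1741521


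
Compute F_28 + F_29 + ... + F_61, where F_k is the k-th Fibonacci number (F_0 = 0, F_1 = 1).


Use the identity sum_{k=0}^{N} F_k = F_{N+2} - 1 (which follows from F_{k+2} - F_{k+1} = F_k). Then
sum_{k=28}^{61} F_k = (F_{63} - 1) - (F_{29} - 1) = F_{63} - F_{29}.
Computing: F_{63} = 6557470319842, F_{29} = 514229, so
Sum = 6557470319842 - 514229 = 6557469805613.

6557469805613


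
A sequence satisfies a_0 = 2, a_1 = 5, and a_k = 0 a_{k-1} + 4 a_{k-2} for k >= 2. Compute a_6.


The characteristic equation is t^2 - 0 t - 4 = 0, with roots r_1 = 2 and r_2 = -2 (so c_1 = r_1 + r_2, c_2 = -r_1 r_2 as required).
One can use the closed form a_n = A r_1^n + B r_2^n, but direct iteration is more reliable:
a_0 = 2, a_1 = 5, a_2 = 8, a_3 = 20, a_4 = 32, a_5 = 80, a_6 = 128.
So a_6 = 128.

128


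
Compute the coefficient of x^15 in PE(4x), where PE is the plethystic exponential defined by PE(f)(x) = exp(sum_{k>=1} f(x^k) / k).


With f(x) = 4x, the exponent is sum_{k>=1} 4 x^k / k = 4 * (-ln(1 - x)). Exponentiating:
PE(4x) = exp(-4 ln(1 - x)) = 1/(1 - x)^4.
By the negative binomial expansion, [x^n] 1/(1 - x)^4 = C(n + 3, 3).
For n = 15: C(18, 3) = 816.

816


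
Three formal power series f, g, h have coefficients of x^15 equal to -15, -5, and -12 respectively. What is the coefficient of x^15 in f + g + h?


Series addition is componentwise:
-15 + -5 + -12
= -32

-32


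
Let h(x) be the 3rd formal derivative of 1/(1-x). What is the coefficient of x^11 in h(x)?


Differentiating 3 times: d^3/dx^3 [1/(1-x)] = 3!/(1-x)^4.
The expansion 1/(1-x)^4 = sum_{k>=0} C(k+3, 3) x^k, so the coefficient of x^n in 3!/(1-x)^4 is 3! * C(n+3, 3).
For n = 11: 6 * C(14, 3) = 6 * 364 = 2184

2184


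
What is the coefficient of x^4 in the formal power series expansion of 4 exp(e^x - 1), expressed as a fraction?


exp(e^x - 1) is the exponential generating function for the Bell numbers Bell_k: exp(e^x - 1) = sum_{k>=0} Bell_k x^k / k!.
So the coefficient of x^4 in 4 exp(e^x - 1) is 4 Bell_4 / 4!.
Computing: Bell_4 = 15 and 4! = 24, giving
4 * 15/24 = 5/2.

5/2


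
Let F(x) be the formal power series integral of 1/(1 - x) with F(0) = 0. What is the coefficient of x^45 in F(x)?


1/(1 - x) = sum_{k>=0} x^k. Integrating termwise and using F(0) = 0 gives
F(x) = sum_{k>=0} x^(k+1) / (k+1) = sum_{m>=1} x^m / m = -ln(1 - x).
So the coefficient of x^45 is 1/45 = 1/45.

1/45


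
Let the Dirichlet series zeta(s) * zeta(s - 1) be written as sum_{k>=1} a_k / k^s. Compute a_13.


Convolution gives a_k = sum_{d | k} d * 1 = sum_{d | k} d = sigma(k), the sum of positive divisors of k.
For k = 13, the divisors are 1, 13, so
sigma(13) = 1 + 13 = 14.

14


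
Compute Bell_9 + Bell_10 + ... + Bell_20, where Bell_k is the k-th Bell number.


Recall Bell_k counts set partitions of a k-set (with Bell_0 = 1 by convention).
Bell_9 through Bell_20: 21147, 115975, 678570, 4213597, 27644437, 190899322, 1382958545, 10480142147, 82864869804, 682076806159, 5832742205057, 51724158235372
Sum = 21147 + 115975 + 678570 + 4213597 + 27644437 + 190899322 + 1382958545 + 10480142147 + 82864869804 + 682076806159 + 5832742205057 + 51724158235372 = 58333928790132.

58333928790132


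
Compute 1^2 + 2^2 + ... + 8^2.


This power sum has a closed form given by Faulhaber's formula
sum_{k=1}^{m} k^p = (1 / (p + 1)) * sum_{j=0}^{p} C(p + 1, j) B_j m^(p + 1 - j),
but for small m direct computation is fastest:
1 + 4 + 9 + 16 + 25 + 36 + 49 + 64 = 204.

204


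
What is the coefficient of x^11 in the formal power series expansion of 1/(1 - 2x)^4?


The general identity 1/(1 - c x)^r = sum_{k>=0} c^k C(k + r - 1, r - 1) x^k follows by substituting y = c x into 1/(1 - y)^r = sum_{k>=0} C(k + r - 1, r - 1) y^k.
For c = 2, r = 4, k = 11:
2^11 * C(14, 3) = 2048 * 364 = 745472.

745472


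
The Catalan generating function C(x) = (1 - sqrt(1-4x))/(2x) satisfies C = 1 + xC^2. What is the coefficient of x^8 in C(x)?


Substituting x -> x scales the n-th coefficient by 1, so [x^8] C(x) = C_8.
C_8 = C(2*8, 8)/(9) = 12870/9 = 1430.
= 1430.

1430


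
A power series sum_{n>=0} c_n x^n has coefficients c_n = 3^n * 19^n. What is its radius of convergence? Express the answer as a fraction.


By the root test (Cauchy-Hadamard), the radius is R = 1 / limsup_n |c_n|^(1/n).
Here |c_n|^(1/n) = (3^n * 19^n)^(1/n) = 3 * 19 = 57 for all n.
So R = 1/57 = 1/57.

1/57


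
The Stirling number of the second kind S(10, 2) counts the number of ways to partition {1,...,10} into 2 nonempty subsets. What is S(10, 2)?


Using the explicit formula S(n,k) = (1/k!) sum_{j=0}^{k} (-1)^(k-j) C(k,j) j^n:
S(10, 2) = 511
Equivalently, S(n,k) is n! times the coefficient of x^n in the EGF (e^x - 1)^k / k!.

511


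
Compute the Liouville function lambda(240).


The Liouville function is lambda(k) = (-1)^Omega(k), where Omega(k) counts the prime factors of k with multiplicity.
Factoring: 240 = 2 * 2 * 2 * 2 * 3 * 5, so Omega(240) = 6.
lambda(240) = (-1)^6 = 1.

1


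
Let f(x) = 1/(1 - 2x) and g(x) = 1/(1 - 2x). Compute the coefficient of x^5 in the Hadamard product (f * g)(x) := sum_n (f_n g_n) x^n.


f has coefficients f_k = 2^k and g has coefficients g_k = 2^k, so the Hadamard product has coefficient (f*g)_k = 2^k * 2^k = 4^k.
For k = 5: 4^5 = 1024.

1024


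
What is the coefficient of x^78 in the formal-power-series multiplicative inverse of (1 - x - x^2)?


Let the inverse be f(x) = sum_{k>=0} a_k x^k. From f(x) * (1 - x - x^2) = 1 and matching coefficients:
 x^0: a_0 = 1.
 x^1: a_1 - a_0 = 0, so a_1 = 1.
 x^k (k >= 2): a_k - a_{k-1} - a_{k-2} = 0, i.e. a_k = a_{k-1} + a_{k-2}.
This is the Fibonacci-type recurrence shifted so that a_0 = a_1 = 1.
Iterating: a_0=1, a_1=1, a_2=2, a_3=3, a_4=5, a_5=8, a_6=13, a_7=21, a_8=34, a_9=55, ...
a_78 = 14472334024676221.

14472334024676221


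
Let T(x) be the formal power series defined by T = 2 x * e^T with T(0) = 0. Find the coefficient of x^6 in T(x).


Apply the Lagrange inversion formula: if T = 2 x * phi(T) with phi(t) = e^t, then
[x^n] T = 2^n * (1/n) [t^(n-1)] phi(t)^n = 2^n * (1/n) [t^(n-1)] e^(n t) = 2^n * (1/n) * n^(n-1) / (n-1)! = 2^n * n^(n-1) / n!.
When c = 1 this is the Cayley count of rooted labeled trees on n vertices, divided by n!.
For n = 6: 2^6 * 6^5 / 6! = 64 * 7776/720 = 3456/5.

3456/5


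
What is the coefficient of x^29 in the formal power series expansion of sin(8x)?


The Maclaurin series is sin(t) = sum_{k>=0} (-1)^k t^(2k+1) / (2k+1)!, so substituting t = 8x, only odd powers of x are nonzero, with coefficient of x^(2k+1) equal to (-1)^k 8^(2k+1) / (2k+1)!.
Write 29 = 2*14 + 1, giving the coefficient (-1)^14 * 8^29 / 29! = 154742504910672534362390528/8841761993739701954543616000000 = 4611686018427387904/263505041412702261046875.

4611686018427387904/263505041412702261046875


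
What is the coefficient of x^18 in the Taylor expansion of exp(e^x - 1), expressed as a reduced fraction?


exp(e^x - 1) = sum_{k>=0} Bell_k x^k / k!, where Bell_k is the k-th Bell number.
So the coefficient of x^18 is Bell_18 / 18!.
Computing: Bell_18 = 682076806159 and 18! = 6402373705728000, giving
682076806159/6402373705728000 = 97439543737/914624815104000.

97439543737/914624815104000


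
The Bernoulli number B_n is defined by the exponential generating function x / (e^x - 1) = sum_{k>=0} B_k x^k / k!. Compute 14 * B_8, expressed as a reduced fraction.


Bernoulli numbers can also be computed recursively via B_0 = 1 and sum_{j=0}^{m} C(m+1, j) B_j = 0 for m >= 1. Odd-index Bernoulli numbers vanish for k >= 3.
Computing B_8 = -1/30, so 14 * B_8 = 14 * -1/30 = -7/15.

-7/15


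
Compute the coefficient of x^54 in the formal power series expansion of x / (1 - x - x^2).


Let f(x) = sum_{k>=0} a_k x^k. Multiplying f(x) * (1 - x - x^2) = x and matching coefficients gives a_0 = 0, a_1 = 1, and a_k = a_{k-1} + a_{k-2} for k >= 2. These are the Fibonacci numbers F_k.
Iterating from F_0 = 0, F_1 = 1:
F_0=0, F_1=1, F_2=1, F_3=2, F_4=3, F_5=5, F_6=8, F_7=13, F_8=21, F_9=34, ...
F_54 = 86267571272.

86267571272


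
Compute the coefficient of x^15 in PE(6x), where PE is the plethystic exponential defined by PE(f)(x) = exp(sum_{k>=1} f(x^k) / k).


With f(x) = 6x, the exponent is sum_{k>=1} 6 x^k / k = 6 * (-ln(1 - x)). Exponentiating:
PE(6x) = exp(-6 ln(1 - x)) = 1/(1 - x)^6.
By the negative binomial expansion, [x^n] 1/(1 - x)^6 = C(n + 5, 5).
For n = 15: C(20, 5) = 15504.

15504


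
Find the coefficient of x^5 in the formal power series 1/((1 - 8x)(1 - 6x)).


By partial fractions or Cauchy convolution:
The coefficient equals sum_{k=0}^{5} 8^k * 6^(5-k).
= 107744

107744


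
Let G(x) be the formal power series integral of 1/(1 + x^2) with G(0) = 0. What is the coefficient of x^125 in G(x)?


1/(1 + x^2) = sum_{j>=0} (-1)^j x^(2j). Integrating termwise with G(0) = 0:
G(x) = sum_{j>=0} (-1)^j x^(2j+1) / (2j+1) = arctan(x).
Only odd powers are nonzero. For x^125 write 125 = 2*62 + 1, giving
(-1)^62 / 125 = 1/125 = 1/125.

1/125


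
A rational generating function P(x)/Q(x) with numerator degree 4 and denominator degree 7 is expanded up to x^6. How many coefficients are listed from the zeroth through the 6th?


Expanding up to x^6 gives the coefficients for x^0, x^1, ..., x^6.
That is 6 + 1 = 7 coefficients in total.

7


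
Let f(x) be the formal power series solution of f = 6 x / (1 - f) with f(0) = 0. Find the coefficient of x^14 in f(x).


Apply Lagrange inversion: f = 6 x * phi(f) with phi(t) = 1/(1 - t), so
[x^n] f = 6^n * (1/n) [t^(n-1)] phi(t)^n = 6^n * (1/n) [t^(n-1)] (1 - t)^(-n) = 6^n * (1/n) C(2n - 2, n - 1) = 6^n * C_{n-1}.
For n = 14: C_13 = C(26, 13) / 14 = 10400600/14 = 742900.
With the 6^14 = 78364164096 factor, the coefficient is 78364164096 * 742900 = 58216737506918400.

58216737506918400


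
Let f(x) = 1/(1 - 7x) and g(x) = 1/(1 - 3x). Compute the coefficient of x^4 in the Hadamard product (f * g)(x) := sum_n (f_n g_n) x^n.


f has coefficients f_k = 7^k and g has coefficients g_k = 3^k, so the Hadamard product has coefficient (f*g)_k = 7^k * 3^k = 21^k.
For k = 4: 21^4 = 194481.

194481


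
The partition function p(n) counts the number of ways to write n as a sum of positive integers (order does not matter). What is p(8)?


Using the generating function prod_{k>=1} 1/(1-x^k), we compute p(8).
By dynamic programming over parts 1 through 8:
p(8) = 22

22


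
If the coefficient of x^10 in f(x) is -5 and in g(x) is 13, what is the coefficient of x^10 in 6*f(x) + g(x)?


Scalar multiplication scales coefficients: 6 * -5 = -30.
Then add the g coefficient: -30 + 13
= -17

-17
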